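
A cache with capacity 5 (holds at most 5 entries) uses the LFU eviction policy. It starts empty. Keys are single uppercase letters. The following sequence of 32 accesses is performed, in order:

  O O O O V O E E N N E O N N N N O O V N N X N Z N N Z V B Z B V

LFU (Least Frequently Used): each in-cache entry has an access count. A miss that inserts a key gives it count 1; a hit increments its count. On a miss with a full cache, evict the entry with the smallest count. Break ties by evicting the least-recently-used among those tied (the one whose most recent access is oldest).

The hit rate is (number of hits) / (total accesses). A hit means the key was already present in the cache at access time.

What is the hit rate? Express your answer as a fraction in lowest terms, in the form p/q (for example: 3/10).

Answer: 23/32

Derivation:
LFU simulation (capacity=5):
  1. access O: MISS. Cache: [O(c=1)]
  2. access O: HIT, count now 2. Cache: [O(c=2)]
  3. access O: HIT, count now 3. Cache: [O(c=3)]
  4. access O: HIT, count now 4. Cache: [O(c=4)]
  5. access V: MISS. Cache: [V(c=1) O(c=4)]
  6. access O: HIT, count now 5. Cache: [V(c=1) O(c=5)]
  7. access E: MISS. Cache: [V(c=1) E(c=1) O(c=5)]
  8. access E: HIT, count now 2. Cache: [V(c=1) E(c=2) O(c=5)]
  9. access N: MISS. Cache: [V(c=1) N(c=1) E(c=2) O(c=5)]
  10. access N: HIT, count now 2. Cache: [V(c=1) E(c=2) N(c=2) O(c=5)]
  11. access E: HIT, count now 3. Cache: [V(c=1) N(c=2) E(c=3) O(c=5)]
  12. access O: HIT, count now 6. Cache: [V(c=1) N(c=2) E(c=3) O(c=6)]
  13. access N: HIT, count now 3. Cache: [V(c=1) E(c=3) N(c=3) O(c=6)]
  14. access N: HIT, count now 4. Cache: [V(c=1) E(c=3) N(c=4) O(c=6)]
  15. access N: HIT, count now 5. Cache: [V(c=1) E(c=3) N(c=5) O(c=6)]
  16. access N: HIT, count now 6. Cache: [V(c=1) E(c=3) O(c=6) N(c=6)]
  17. access O: HIT, count now 7. Cache: [V(c=1) E(c=3) N(c=6) O(c=7)]
  18. access O: HIT, count now 8. Cache: [V(c=1) E(c=3) N(c=6) O(c=8)]
  19. access V: HIT, count now 2. Cache: [V(c=2) E(c=3) N(c=6) O(c=8)]
  20. access N: HIT, count now 7. Cache: [V(c=2) E(c=3) N(c=7) O(c=8)]
  21. access N: HIT, count now 8. Cache: [V(c=2) E(c=3) O(c=8) N(c=8)]
  22. access X: MISS. Cache: [X(c=1) V(c=2) E(c=3) O(c=8) N(c=8)]
  23. access N: HIT, count now 9. Cache: [X(c=1) V(c=2) E(c=3) O(c=8) N(c=9)]
  24. access Z: MISS, evict X(c=1). Cache: [Z(c=1) V(c=2) E(c=3) O(c=8) N(c=9)]
  25. access N: HIT, count now 10. Cache: [Z(c=1) V(c=2) E(c=3) O(c=8) N(c=10)]
  26. access N: HIT, count now 11. Cache: [Z(c=1) V(c=2) E(c=3) O(c=8) N(c=11)]
  27. access Z: HIT, count now 2. Cache: [V(c=2) Z(c=2) E(c=3) O(c=8) N(c=11)]
  28. access V: HIT, count now 3. Cache: [Z(c=2) E(c=3) V(c=3) O(c=8) N(c=11)]
  29. access B: MISS, evict Z(c=2). Cache: [B(c=1) E(c=3) V(c=3) O(c=8) N(c=11)]
  30. access Z: MISS, evict B(c=1). Cache: [Z(c=1) E(c=3) V(c=3) O(c=8) N(c=11)]
  31. access B: MISS, evict Z(c=1). Cache: [B(c=1) E(c=3) V(c=3) O(c=8) N(c=11)]
  32. access V: HIT, count now 4. Cache: [B(c=1) E(c=3) V(c=4) O(c=8) N(c=11)]
Total: 23 hits, 9 misses, 4 evictions

Hit rate = 23/32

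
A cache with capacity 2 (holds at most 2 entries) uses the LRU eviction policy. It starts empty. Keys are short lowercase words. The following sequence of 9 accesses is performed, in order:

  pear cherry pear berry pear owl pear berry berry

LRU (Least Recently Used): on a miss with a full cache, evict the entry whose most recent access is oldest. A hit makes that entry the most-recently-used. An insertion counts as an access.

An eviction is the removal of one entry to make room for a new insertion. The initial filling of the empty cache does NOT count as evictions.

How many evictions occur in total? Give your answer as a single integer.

LRU simulation (capacity=2):
  1. access pear: MISS. Cache (LRU->MRU): [pear]
  2. access cherry: MISS. Cache (LRU->MRU): [pear cherry]
  3. access pear: HIT. Cache (LRU->MRU): [cherry pear]
  4. access berry: MISS, evict cherry. Cache (LRU->MRU): [pear berry]
  5. access pear: HIT. Cache (LRU->MRU): [berry pear]
  6. access owl: MISS, evict berry. Cache (LRU->MRU): [pear owl]
  7. access pear: HIT. Cache (LRU->MRU): [owl pear]
  8. access berry: MISS, evict owl. Cache (LRU->MRU): [pear berry]
  9. access berry: HIT. Cache (LRU->MRU): [pear berry]
Total: 4 hits, 5 misses, 3 evictions

Answer: 3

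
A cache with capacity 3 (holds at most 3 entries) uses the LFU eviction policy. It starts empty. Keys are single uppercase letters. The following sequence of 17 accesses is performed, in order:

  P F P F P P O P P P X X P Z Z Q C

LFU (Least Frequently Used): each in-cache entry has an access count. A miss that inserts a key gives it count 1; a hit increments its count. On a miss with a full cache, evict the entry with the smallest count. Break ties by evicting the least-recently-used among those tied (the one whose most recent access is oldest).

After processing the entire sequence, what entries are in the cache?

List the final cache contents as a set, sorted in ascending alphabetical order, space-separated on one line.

LFU simulation (capacity=3):
  1. access P: MISS. Cache: [P(c=1)]
  2. access F: MISS. Cache: [P(c=1) F(c=1)]
  3. access P: HIT, count now 2. Cache: [F(c=1) P(c=2)]
  4. access F: HIT, count now 2. Cache: [P(c=2) F(c=2)]
  5. access P: HIT, count now 3. Cache: [F(c=2) P(c=3)]
  6. access P: HIT, count now 4. Cache: [F(c=2) P(c=4)]
  7. access O: MISS. Cache: [O(c=1) F(c=2) P(c=4)]
  8. access P: HIT, count now 5. Cache: [O(c=1) F(c=2) P(c=5)]
  9. access P: HIT, count now 6. Cache: [O(c=1) F(c=2) P(c=6)]
  10. access P: HIT, count now 7. Cache: [O(c=1) F(c=2) P(c=7)]
  11. access X: MISS, evict O(c=1). Cache: [X(c=1) F(c=2) P(c=7)]
  12. access X: HIT, count now 2. Cache: [F(c=2) X(c=2) P(c=7)]
  13. access P: HIT, count now 8. Cache: [F(c=2) X(c=2) P(c=8)]
  14. access Z: MISS, evict F(c=2). Cache: [Z(c=1) X(c=2) P(c=8)]
  15. access Z: HIT, count now 2. Cache: [X(c=2) Z(c=2) P(c=8)]
  16. access Q: MISS, evict X(c=2). Cache: [Q(c=1) Z(c=2) P(c=8)]
  17. access C: MISS, evict Q(c=1). Cache: [C(c=1) Z(c=2) P(c=8)]
Total: 10 hits, 7 misses, 4 evictions

Answer: C P Z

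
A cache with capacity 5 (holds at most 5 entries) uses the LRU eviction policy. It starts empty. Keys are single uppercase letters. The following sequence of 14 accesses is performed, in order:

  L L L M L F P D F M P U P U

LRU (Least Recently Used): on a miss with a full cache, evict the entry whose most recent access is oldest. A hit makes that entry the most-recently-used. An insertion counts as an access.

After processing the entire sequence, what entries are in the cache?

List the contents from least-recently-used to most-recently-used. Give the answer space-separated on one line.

Answer: D F M P U

Derivation:
LRU simulation (capacity=5):
  1. access L: MISS. Cache (LRU->MRU): [L]
  2. access L: HIT. Cache (LRU->MRU): [L]
  3. access L: HIT. Cache (LRU->MRU): [L]
  4. access M: MISS. Cache (LRU->MRU): [L M]
  5. access L: HIT. Cache (LRU->MRU): [M L]
  6. access F: MISS. Cache (LRU->MRU): [M L F]
  7. access P: MISS. Cache (LRU->MRU): [M L F P]
  8. access D: MISS. Cache (LRU->MRU): [M L F P D]
  9. access F: HIT. Cache (LRU->MRU): [M L P D F]
  10. access M: HIT. Cache (LRU->MRU): [L P D F M]
  11. access P: HIT. Cache (LRU->MRU): [L D F M P]
  12. access U: MISS, evict L. Cache (LRU->MRU): [D F M P U]
  13. access P: HIT. Cache (LRU->MRU): [D F M U P]
  14. access U: HIT. Cache (LRU->MRU): [D F M P U]
Total: 8 hits, 6 misses, 1 evictions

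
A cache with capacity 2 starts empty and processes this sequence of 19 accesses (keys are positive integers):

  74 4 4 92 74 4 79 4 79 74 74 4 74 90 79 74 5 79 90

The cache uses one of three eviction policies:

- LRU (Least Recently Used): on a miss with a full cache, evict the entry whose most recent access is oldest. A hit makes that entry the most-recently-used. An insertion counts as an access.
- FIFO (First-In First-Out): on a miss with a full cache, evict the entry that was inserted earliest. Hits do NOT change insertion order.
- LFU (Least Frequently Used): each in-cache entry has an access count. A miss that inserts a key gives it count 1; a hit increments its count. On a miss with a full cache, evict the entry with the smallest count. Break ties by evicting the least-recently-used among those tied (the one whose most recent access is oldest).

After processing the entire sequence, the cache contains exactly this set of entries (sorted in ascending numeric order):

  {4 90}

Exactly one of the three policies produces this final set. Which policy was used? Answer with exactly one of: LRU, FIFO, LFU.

Simulating under each policy and comparing final sets:
  LRU: final set = {79 90} -> differs
  FIFO: final set = {79 90} -> differs
  LFU: final set = {4 90} -> MATCHES target
Only LFU produces the target set.

Answer: LFU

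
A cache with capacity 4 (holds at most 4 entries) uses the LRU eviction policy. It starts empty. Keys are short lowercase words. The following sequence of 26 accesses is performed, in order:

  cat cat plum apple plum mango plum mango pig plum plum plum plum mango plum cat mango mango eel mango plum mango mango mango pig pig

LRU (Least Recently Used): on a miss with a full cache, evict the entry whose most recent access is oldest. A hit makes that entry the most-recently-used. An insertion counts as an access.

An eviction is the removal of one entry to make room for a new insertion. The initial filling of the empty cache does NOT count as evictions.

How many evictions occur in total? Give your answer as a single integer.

LRU simulation (capacity=4):
  1. access cat: MISS. Cache (LRU->MRU): [cat]
  2. access cat: HIT. Cache (LRU->MRU): [cat]
  3. access plum: MISS. Cache (LRU->MRU): [cat plum]
  4. access apple: MISS. Cache (LRU->MRU): [cat plum apple]
  5. access plum: HIT. Cache (LRU->MRU): [cat apple plum]
  6. access mango: MISS. Cache (LRU->MRU): [cat apple plum mango]
  7. access plum: HIT. Cache (LRU->MRU): [cat apple mango plum]
  8. access mango: HIT. Cache (LRU->MRU): [cat apple plum mango]
  9. access pig: MISS, evict cat. Cache (LRU->MRU): [apple plum mango pig]
  10. access plum: HIT. Cache (LRU->MRU): [apple mango pig plum]
  11. access plum: HIT. Cache (LRU->MRU): [apple mango pig plum]
  12. access plum: HIT. Cache (LRU->MRU): [apple mango pig plum]
  13. access plum: HIT. Cache (LRU->MRU): [apple mango pig plum]
  14. access mango: HIT. Cache (LRU->MRU): [apple pig plum mango]
  15. access plum: HIT. Cache (LRU->MRU): [apple pig mango plum]
  16. access cat: MISS, evict apple. Cache (LRU->MRU): [pig mango plum cat]
  17. access mango: HIT. Cache (LRU->MRU): [pig plum cat mango]
  18. access mango: HIT. Cache (LRU->MRU): [pig plum cat mango]
  19. access eel: MISS, evict pig. Cache (LRU->MRU): [plum cat mango eel]
  20. access mango: HIT. Cache (LRU->MRU): [plum cat eel mango]
  21. access plum: HIT. Cache (LRU->MRU): [cat eel mango plum]
  22. access mango: HIT. Cache (LRU->MRU): [cat eel plum mango]
  23. access mango: HIT. Cache (LRU->MRU): [cat eel plum mango]
  24. access mango: HIT. Cache (LRU->MRU): [cat eel plum mango]
  25. access pig: MISS, evict cat. Cache (LRU->MRU): [eel plum mango pig]
  26. access pig: HIT. Cache (LRU->MRU): [eel plum mango pig]
Total: 18 hits, 8 misses, 4 evictions

Answer: 4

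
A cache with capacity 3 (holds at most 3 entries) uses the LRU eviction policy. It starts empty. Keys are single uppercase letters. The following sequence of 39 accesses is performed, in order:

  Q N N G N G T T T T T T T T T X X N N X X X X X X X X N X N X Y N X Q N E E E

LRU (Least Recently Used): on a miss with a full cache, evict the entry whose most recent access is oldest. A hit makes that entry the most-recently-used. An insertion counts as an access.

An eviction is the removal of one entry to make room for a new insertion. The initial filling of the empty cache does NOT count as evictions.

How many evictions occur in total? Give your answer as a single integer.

LRU simulation (capacity=3):
  1. access Q: MISS. Cache (LRU->MRU): [Q]
  2. access N: MISS. Cache (LRU->MRU): [Q N]
  3. access N: HIT. Cache (LRU->MRU): [Q N]
  4. access G: MISS. Cache (LRU->MRU): [Q N G]
  5. access N: HIT. Cache (LRU->MRU): [Q G N]
  6. access G: HIT. Cache (LRU->MRU): [Q N G]
  7. access T: MISS, evict Q. Cache (LRU->MRU): [N G T]
  8. access T: HIT. Cache (LRU->MRU): [N G T]
  9. access T: HIT. Cache (LRU->MRU): [N G T]
  10. access T: HIT. Cache (LRU->MRU): [N G T]
  11. access T: HIT. Cache (LRU->MRU): [N G T]
  12. access T: HIT. Cache (LRU->MRU): [N G T]
  13. access T: HIT. Cache (LRU->MRU): [N G T]
  14. access T: HIT. Cache (LRU->MRU): [N G T]
  15. access T: HIT. Cache (LRU->MRU): [N G T]
  16. access X: MISS, evict N. Cache (LRU->MRU): [G T X]
  17. access X: HIT. Cache (LRU->MRU): [G T X]
  18. access N: MISS, evict G. Cache (LRU->MRU): [T X N]
  19. access N: HIT. Cache (LRU->MRU): [T X N]
  20. access X: HIT. Cache (LRU->MRU): [T N X]
  21. access X: HIT. Cache (LRU->MRU): [T N X]
  22. access X: HIT. Cache (LRU->MRU): [T N X]
  23. access X: HIT. Cache (LRU->MRU): [T N X]
  24. access X: HIT. Cache (LRU->MRU): [T N X]
  25. access X: HIT. Cache (LRU->MRU): [T N X]
  26. access X: HIT. Cache (LRU->MRU): [T N X]
  27. access X: HIT. Cache (LRU->MRU): [T N X]
  28. access N: HIT. Cache (LRU->MRU): [T X N]
  29. access X: HIT. Cache (LRU->MRU): [T N X]
  30. access N: HIT. Cache (LRU->MRU): [T X N]
  31. access X: HIT. Cache (LRU->MRU): [T N X]
  32. access Y: MISS, evict T. Cache (LRU->MRU): [N X Y]
  33. access N: HIT. Cache (LRU->MRU): [X Y N]
  34. access X: HIT. Cache (LRU->MRU): [Y N X]
  35. access Q: MISS, evict Y. Cache (LRU->MRU): [N X Q]
  36. access N: HIT. Cache (LRU->MRU): [X Q N]
  37. access E: MISS, evict X. Cache (LRU->MRU): [Q N E]
  38. access E: HIT. Cache (LRU->MRU): [Q N E]
  39. access E: HIT. Cache (LRU->MRU): [Q N E]
Total: 30 hits, 9 misses, 6 evictions

Answer: 6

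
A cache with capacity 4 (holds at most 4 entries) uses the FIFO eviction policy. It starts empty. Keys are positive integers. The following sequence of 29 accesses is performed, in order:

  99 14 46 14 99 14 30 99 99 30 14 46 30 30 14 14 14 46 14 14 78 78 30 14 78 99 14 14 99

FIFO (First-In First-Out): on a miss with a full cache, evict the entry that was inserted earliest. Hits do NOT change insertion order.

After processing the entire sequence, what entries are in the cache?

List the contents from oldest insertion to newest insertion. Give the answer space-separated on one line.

Answer: 30 78 99 14

Derivation:
FIFO simulation (capacity=4):
  1. access 99: MISS. Cache (old->new): [99]
  2. access 14: MISS. Cache (old->new): [99 14]
  3. access 46: MISS. Cache (old->new): [99 14 46]
  4. access 14: HIT. Cache (old->new): [99 14 46]
  5. access 99: HIT. Cache (old->new): [99 14 46]
  6. access 14: HIT. Cache (old->new): [99 14 46]
  7. access 30: MISS. Cache (old->new): [99 14 46 30]
  8. access 99: HIT. Cache (old->new): [99 14 46 30]
  9. access 99: HIT. Cache (old->new): [99 14 46 30]
  10. access 30: HIT. Cache (old->new): [99 14 46 30]
  11. access 14: HIT. Cache (old->new): [99 14 46 30]
  12. access 46: HIT. Cache (old->new): [99 14 46 30]
  13. access 30: HIT. Cache (old->new): [99 14 46 30]
  14. access 30: HIT. Cache (old->new): [99 14 46 30]
  15. access 14: HIT. Cache (old->new): [99 14 46 30]
  16. access 14: HIT. Cache (old->new): [99 14 46 30]
  17. access 14: HIT. Cache (old->new): [99 14 46 30]
  18. access 46: HIT. Cache (old->new): [99 14 46 30]
  19. access 14: HIT. Cache (old->new): [99 14 46 30]
  20. access 14: HIT. Cache (old->new): [99 14 46 30]
  21. access 78: MISS, evict 99. Cache (old->new): [14 46 30 78]
  22. access 78: HIT. Cache (old->new): [14 46 30 78]
  23. access 30: HIT. Cache (old->new): [14 46 30 78]
  24. access 14: HIT. Cache (old->new): [14 46 30 78]
  25. access 78: HIT. Cache (old->new): [14 46 30 78]
  26. access 99: MISS, evict 14. Cache (old->new): [46 30 78 99]
  27. access 14: MISS, evict 46. Cache (old->new): [30 78 99 14]
  28. access 14: HIT. Cache (old->new): [30 78 99 14]
  29. access 99: HIT. Cache (old->new): [30 78 99 14]
Total: 22 hits, 7 misses, 3 evictions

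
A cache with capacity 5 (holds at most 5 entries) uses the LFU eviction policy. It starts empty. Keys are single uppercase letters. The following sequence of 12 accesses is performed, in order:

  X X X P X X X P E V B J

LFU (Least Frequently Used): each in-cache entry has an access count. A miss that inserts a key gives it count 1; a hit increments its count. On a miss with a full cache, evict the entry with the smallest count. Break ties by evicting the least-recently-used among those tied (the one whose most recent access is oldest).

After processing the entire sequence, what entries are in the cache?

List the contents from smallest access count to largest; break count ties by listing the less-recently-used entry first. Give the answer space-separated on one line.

Answer: V B J P X

Derivation:
LFU simulation (capacity=5):
  1. access X: MISS. Cache: [X(c=1)]
  2. access X: HIT, count now 2. Cache: [X(c=2)]
  3. access X: HIT, count now 3. Cache: [X(c=3)]
  4. access P: MISS. Cache: [P(c=1) X(c=3)]
  5. access X: HIT, count now 4. Cache: [P(c=1) X(c=4)]
  6. access X: HIT, count now 5. Cache: [P(c=1) X(c=5)]
  7. access X: HIT, count now 6. Cache: [P(c=1) X(c=6)]
  8. access P: HIT, count now 2. Cache: [P(c=2) X(c=6)]
  9. access E: MISS. Cache: [E(c=1) P(c=2) X(c=6)]
  10. access V: MISS. Cache: [E(c=1) V(c=1) P(c=2) X(c=6)]
  11. access B: MISS. Cache: [E(c=1) V(c=1) B(c=1) P(c=2) X(c=6)]
  12. access J: MISS, evict E(c=1). Cache: [V(c=1) B(c=1) J(c=1) P(c=2) X(c=6)]
Total: 6 hits, 6 misses, 1 evictions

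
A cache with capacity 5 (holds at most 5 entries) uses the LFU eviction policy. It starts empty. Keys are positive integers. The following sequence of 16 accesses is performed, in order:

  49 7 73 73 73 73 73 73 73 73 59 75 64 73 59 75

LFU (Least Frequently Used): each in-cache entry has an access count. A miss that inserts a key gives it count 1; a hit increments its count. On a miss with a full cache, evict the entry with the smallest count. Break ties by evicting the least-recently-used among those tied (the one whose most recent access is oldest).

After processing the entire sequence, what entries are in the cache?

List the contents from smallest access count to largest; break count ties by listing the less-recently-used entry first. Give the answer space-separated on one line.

Answer: 7 64 59 75 73

Derivation:
LFU simulation (capacity=5):
  1. access 49: MISS. Cache: [49(c=1)]
  2. access 7: MISS. Cache: [49(c=1) 7(c=1)]
  3. access 73: MISS. Cache: [49(c=1) 7(c=1) 73(c=1)]
  4. access 73: HIT, count now 2. Cache: [49(c=1) 7(c=1) 73(c=2)]
  5. access 73: HIT, count now 3. Cache: [49(c=1) 7(c=1) 73(c=3)]
  6. access 73: HIT, count now 4. Cache: [49(c=1) 7(c=1) 73(c=4)]
  7. access 73: HIT, count now 5. Cache: [49(c=1) 7(c=1) 73(c=5)]
  8. access 73: HIT, count now 6. Cache: [49(c=1) 7(c=1) 73(c=6)]
  9. access 73: HIT, count now 7. Cache: [49(c=1) 7(c=1) 73(c=7)]
  10. access 73: HIT, count now 8. Cache: [49(c=1) 7(c=1) 73(c=8)]
  11. access 59: MISS. Cache: [49(c=1) 7(c=1) 59(c=1) 73(c=8)]
  12. access 75: MISS. Cache: [49(c=1) 7(c=1) 59(c=1) 75(c=1) 73(c=8)]
  13. access 64: MISS, evict 49(c=1). Cache: [7(c=1) 59(c=1) 75(c=1) 64(c=1) 73(c=8)]
  14. access 73: HIT, count now 9. Cache: [7(c=1) 59(c=1) 75(c=1) 64(c=1) 73(c=9)]
  15. access 59: HIT, count now 2. Cache: [7(c=1) 75(c=1) 64(c=1) 59(c=2) 73(c=9)]
  16. access 75: HIT, count now 2. Cache: [7(c=1) 64(c=1) 59(c=2) 75(c=2) 73(c=9)]
Total: 10 hits, 6 misses, 1 evictions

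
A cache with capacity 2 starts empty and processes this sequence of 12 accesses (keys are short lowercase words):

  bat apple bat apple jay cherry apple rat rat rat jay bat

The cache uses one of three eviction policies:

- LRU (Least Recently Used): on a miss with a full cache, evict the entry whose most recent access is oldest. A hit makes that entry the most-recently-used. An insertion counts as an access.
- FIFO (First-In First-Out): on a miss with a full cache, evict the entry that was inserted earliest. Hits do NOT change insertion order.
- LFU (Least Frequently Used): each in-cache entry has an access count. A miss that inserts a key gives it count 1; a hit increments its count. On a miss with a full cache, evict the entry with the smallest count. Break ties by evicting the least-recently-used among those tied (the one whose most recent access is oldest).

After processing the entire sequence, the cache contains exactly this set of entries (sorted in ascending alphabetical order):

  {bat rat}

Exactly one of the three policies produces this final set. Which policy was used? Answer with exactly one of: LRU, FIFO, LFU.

Answer: LFU

Derivation:
Simulating under each policy and comparing final sets:
  LRU: final set = {bat jay} -> differs
  FIFO: final set = {bat jay} -> differs
  LFU: final set = {bat rat} -> MATCHES target
Only LFU produces the target set.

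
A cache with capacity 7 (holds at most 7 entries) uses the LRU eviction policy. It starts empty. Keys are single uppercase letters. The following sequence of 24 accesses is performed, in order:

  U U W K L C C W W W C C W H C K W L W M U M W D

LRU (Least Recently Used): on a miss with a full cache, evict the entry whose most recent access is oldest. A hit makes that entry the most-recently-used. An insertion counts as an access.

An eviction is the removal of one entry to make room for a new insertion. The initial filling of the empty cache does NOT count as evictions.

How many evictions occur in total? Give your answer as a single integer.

Answer: 1

Derivation:
LRU simulation (capacity=7):
  1. access U: MISS. Cache (LRU->MRU): [U]
  2. access U: HIT. Cache (LRU->MRU): [U]
  3. access W: MISS. Cache (LRU->MRU): [U W]
  4. access K: MISS. Cache (LRU->MRU): [U W K]
  5. access L: MISS. Cache (LRU->MRU): [U W K L]
  6. access C: MISS. Cache (LRU->MRU): [U W K L C]
  7. access C: HIT. Cache (LRU->MRU): [U W K L C]
  8. access W: HIT. Cache (LRU->MRU): [U K L C W]
  9. access W: HIT. Cache (LRU->MRU): [U K L C W]
  10. access W: HIT. Cache (LRU->MRU): [U K L C W]
  11. access C: HIT. Cache (LRU->MRU): [U K L W C]
  12. access C: HIT. Cache (LRU->MRU): [U K L W C]
  13. access W: HIT. Cache (LRU->MRU): [U K L C W]
  14. access H: MISS. Cache (LRU->MRU): [U K L C W H]
  15. access C: HIT. Cache (LRU->MRU): [U K L W H C]
  16. access K: HIT. Cache (LRU->MRU): [U L W H C K]
  17. access W: HIT. Cache (LRU->MRU): [U L H C K W]
  18. access L: HIT. Cache (LRU->MRU): [U H C K W L]
  19. access W: HIT. Cache (LRU->MRU): [U H C K L W]
  20. access M: MISS. Cache (LRU->MRU): [U H C K L W M]
  21. access U: HIT. Cache (LRU->MRU): [H C K L W M U]
  22. access M: HIT. Cache (LRU->MRU): [H C K L W U M]
  23. access W: HIT. Cache (LRU->MRU): [H C K L U M W]
  24. access D: MISS, evict H. Cache (LRU->MRU): [C K L U M W D]
Total: 16 hits, 8 misses, 1 evictions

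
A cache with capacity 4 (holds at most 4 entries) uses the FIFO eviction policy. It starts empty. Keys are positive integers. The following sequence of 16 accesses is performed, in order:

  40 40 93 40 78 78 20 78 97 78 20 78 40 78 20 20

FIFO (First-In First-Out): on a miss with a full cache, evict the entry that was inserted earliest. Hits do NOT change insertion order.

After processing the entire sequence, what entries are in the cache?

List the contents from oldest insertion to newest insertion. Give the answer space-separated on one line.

FIFO simulation (capacity=4):
  1. access 40: MISS. Cache (old->new): [40]
  2. access 40: HIT. Cache (old->new): [40]
  3. access 93: MISS. Cache (old->new): [40 93]
  4. access 40: HIT. Cache (old->new): [40 93]
  5. access 78: MISS. Cache (old->new): [40 93 78]
  6. access 78: HIT. Cache (old->new): [40 93 78]
  7. access 20: MISS. Cache (old->new): [40 93 78 20]
  8. access 78: HIT. Cache (old->new): [40 93 78 20]
  9. access 97: MISS, evict 40. Cache (old->new): [93 78 20 97]
  10. access 78: HIT. Cache (old->new): [93 78 20 97]
  11. access 20: HIT. Cache (old->new): [93 78 20 97]
  12. access 78: HIT. Cache (old->new): [93 78 20 97]
  13. access 40: MISS, evict 93. Cache (old->new): [78 20 97 40]
  14. access 78: HIT. Cache (old->new): [78 20 97 40]
  15. access 20: HIT. Cache (old->new): [78 20 97 40]
  16. access 20: HIT. Cache (old->new): [78 20 97 40]
Total: 10 hits, 6 misses, 2 evictions

Answer: 78 20 97 40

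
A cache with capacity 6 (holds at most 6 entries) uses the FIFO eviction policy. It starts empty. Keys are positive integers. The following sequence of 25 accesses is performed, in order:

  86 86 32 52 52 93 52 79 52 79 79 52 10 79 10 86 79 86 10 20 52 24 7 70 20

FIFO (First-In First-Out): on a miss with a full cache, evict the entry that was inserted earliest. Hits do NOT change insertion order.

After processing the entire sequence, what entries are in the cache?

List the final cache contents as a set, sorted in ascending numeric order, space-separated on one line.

FIFO simulation (capacity=6):
  1. access 86: MISS. Cache (old->new): [86]
  2. access 86: HIT. Cache (old->new): [86]
  3. access 32: MISS. Cache (old->new): [86 32]
  4. access 52: MISS. Cache (old->new): [86 32 52]
  5. access 52: HIT. Cache (old->new): [86 32 52]
  6. access 93: MISS. Cache (old->new): [86 32 52 93]
  7. access 52: HIT. Cache (old->new): [86 32 52 93]
  8. access 79: MISS. Cache (old->new): [86 32 52 93 79]
  9. access 52: HIT. Cache (old->new): [86 32 52 93 79]
  10. access 79: HIT. Cache (old->new): [86 32 52 93 79]
  11. access 79: HIT. Cache (old->new): [86 32 52 93 79]
  12. access 52: HIT. Cache (old->new): [86 32 52 93 79]
  13. access 10: MISS. Cache (old->new): [86 32 52 93 79 10]
  14. access 79: HIT. Cache (old->new): [86 32 52 93 79 10]
  15. access 10: HIT. Cache (old->new): [86 32 52 93 79 10]
  16. access 86: HIT. Cache (old->new): [86 32 52 93 79 10]
  17. access 79: HIT. Cache (old->new): [86 32 52 93 79 10]
  18. access 86: HIT. Cache (old->new): [86 32 52 93 79 10]
  19. access 10: HIT. Cache (old->new): [86 32 52 93 79 10]
  20. access 20: MISS, evict 86. Cache (old->new): [32 52 93 79 10 20]
  21. access 52: HIT. Cache (old->new): [32 52 93 79 10 20]
  22. access 24: MISS, evict 32. Cache (old->new): [52 93 79 10 20 24]
  23. access 7: MISS, evict 52. Cache (old->new): [93 79 10 20 24 7]
  24. access 70: MISS, evict 93. Cache (old->new): [79 10 20 24 7 70]
  25. access 20: HIT. Cache (old->new): [79 10 20 24 7 70]
Total: 15 hits, 10 misses, 4 evictions

Answer: 7 10 20 24 70 79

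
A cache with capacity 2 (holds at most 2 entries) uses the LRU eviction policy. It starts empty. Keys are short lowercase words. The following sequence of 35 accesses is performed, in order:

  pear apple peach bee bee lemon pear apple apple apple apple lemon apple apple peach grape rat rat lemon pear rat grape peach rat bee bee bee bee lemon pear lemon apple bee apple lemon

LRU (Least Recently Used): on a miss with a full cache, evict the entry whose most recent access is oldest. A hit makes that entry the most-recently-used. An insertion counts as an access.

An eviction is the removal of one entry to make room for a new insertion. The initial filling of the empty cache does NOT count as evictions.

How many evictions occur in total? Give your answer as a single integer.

Answer: 21

Derivation:
LRU simulation (capacity=2):
  1. access pear: MISS. Cache (LRU->MRU): [pear]
  2. access apple: MISS. Cache (LRU->MRU): [pear apple]
  3. access peach: MISS, evict pear. Cache (LRU->MRU): [apple peach]
  4. access bee: MISS, evict apple. Cache (LRU->MRU): [peach bee]
  5. access bee: HIT. Cache (LRU->MRU): [peach bee]
  6. access lemon: MISS, evict peach. Cache (LRU->MRU): [bee lemon]
  7. access pear: MISS, evict bee. Cache (LRU->MRU): [lemon pear]
  8. access apple: MISS, evict lemon. Cache (LRU->MRU): [pear apple]
  9. access apple: HIT. Cache (LRU->MRU): [pear apple]
  10. access apple: HIT. Cache (LRU->MRU): [pear apple]
  11. access apple: HIT. Cache (LRU->MRU): [pear apple]
  12. access lemon: MISS, evict pear. Cache (LRU->MRU): [apple lemon]
  13. access apple: HIT. Cache (LRU->MRU): [lemon apple]
  14. access apple: HIT. Cache (LRU->MRU): [lemon apple]
  15. access peach: MISS, evict lemon. Cache (LRU->MRU): [apple peach]
  16. access grape: MISS, evict apple. Cache (LRU->MRU): [peach grape]
  17. access rat: MISS, evict peach. Cache (LRU->MRU): [grape rat]
  18. access rat: HIT. Cache (LRU->MRU): [grape rat]
  19. access lemon: MISS, evict grape. Cache (LRU->MRU): [rat lemon]
  20. access pear: MISS, evict rat. Cache (LRU->MRU): [lemon pear]
  21. access rat: MISS, evict lemon. Cache (LRU->MRU): [pear rat]
  22. access grape: MISS, evict pear. Cache (LRU->MRU): [rat grape]
  23. access peach: MISS, evict rat. Cache (LRU->MRU): [grape peach]
  24. access rat: MISS, evict grape. Cache (LRU->MRU): [peach rat]
  25. access bee: MISS, evict peach. Cache (LRU->MRU): [rat bee]
  26. access bee: HIT. Cache (LRU->MRU): [rat bee]
  27. access bee: HIT. Cache (LRU->MRU): [rat bee]
  28. access bee: HIT. Cache (LRU->MRU): [rat bee]
  29. access lemon: MISS, evict rat. Cache (LRU->MRU): [bee lemon]
  30. access pear: MISS, evict bee. Cache (LRU->MRU): [lemon pear]
  31. access lemon: HIT. Cache (LRU->MRU): [pear lemon]
  32. access apple: MISS, evict pear. Cache (LRU->MRU): [lemon apple]
  33. access bee: MISS, evict lemon. Cache (LRU->MRU): [apple bee]
  34. access apple: HIT. Cache (LRU->MRU): [bee apple]
  35. access lemon: MISS, evict bee. Cache (LRU->MRU): [apple lemon]
Total: 12 hits, 23 misses, 21 evictions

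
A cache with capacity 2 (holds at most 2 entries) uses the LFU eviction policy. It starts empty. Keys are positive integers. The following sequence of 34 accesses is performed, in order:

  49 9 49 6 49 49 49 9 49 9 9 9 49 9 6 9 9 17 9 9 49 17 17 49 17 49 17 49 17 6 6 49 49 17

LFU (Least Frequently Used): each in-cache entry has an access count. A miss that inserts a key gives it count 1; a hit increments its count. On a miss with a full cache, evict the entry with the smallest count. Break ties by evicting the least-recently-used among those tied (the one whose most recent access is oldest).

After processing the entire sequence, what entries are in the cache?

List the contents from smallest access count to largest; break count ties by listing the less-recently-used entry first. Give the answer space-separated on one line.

Answer: 17 49

Derivation:
LFU simulation (capacity=2):
  1. access 49: MISS. Cache: [49(c=1)]
  2. access 9: MISS. Cache: [49(c=1) 9(c=1)]
  3. access 49: HIT, count now 2. Cache: [9(c=1) 49(c=2)]
  4. access 6: MISS, evict 9(c=1). Cache: [6(c=1) 49(c=2)]
  5. access 49: HIT, count now 3. Cache: [6(c=1) 49(c=3)]
  6. access 49: HIT, count now 4. Cache: [6(c=1) 49(c=4)]
  7. access 49: HIT, count now 5. Cache: [6(c=1) 49(c=5)]
  8. access 9: MISS, evict 6(c=1). Cache: [9(c=1) 49(c=5)]
  9. access 49: HIT, count now 6. Cache: [9(c=1) 49(c=6)]
  10. access 9: HIT, count now 2. Cache: [9(c=2) 49(c=6)]
  11. access 9: HIT, count now 3. Cache: [9(c=3) 49(c=6)]
  12. access 9: HIT, count now 4. Cache: [9(c=4) 49(c=6)]
  13. access 49: HIT, count now 7. Cache: [9(c=4) 49(c=7)]
  14. access 9: HIT, count now 5. Cache: [9(c=5) 49(c=7)]
  15. access 6: MISS, evict 9(c=5). Cache: [6(c=1) 49(c=7)]
  16. access 9: MISS, evict 6(c=1). Cache: [9(c=1) 49(c=7)]
  17. access 9: HIT, count now 2. Cache: [9(c=2) 49(c=7)]
  18. access 17: MISS, evict 9(c=2). Cache: [17(c=1) 49(c=7)]
  19. access 9: MISS, evict 17(c=1). Cache: [9(c=1) 49(c=7)]
  20. access 9: HIT, count now 2. Cache: [9(c=2) 49(c=7)]
  21. access 49: HIT, count now 8. Cache: [9(c=2) 49(c=8)]
  22. access 17: MISS, evict 9(c=2). Cache: [17(c=1) 49(c=8)]
  23. access 17: HIT, count now 2. Cache: [17(c=2) 49(c=8)]
  24. access 49: HIT, count now 9. Cache: [17(c=2) 49(c=9)]
  25. access 17: HIT, count now 3. Cache: [17(c=3) 49(c=9)]
  26. access 49: HIT, count now 10. Cache: [17(c=3) 49(c=10)]
  27. access 17: HIT, count now 4. Cache: [17(c=4) 49(c=10)]
  28. access 49: HIT, count now 11. Cache: [17(c=4) 49(c=11)]
  29. access 17: HIT, count now 5. Cache: [17(c=5) 49(c=11)]
  30. access 6: MISS, evict 17(c=5). Cache: [6(c=1) 49(c=11)]
  31. access 6: HIT, count now 2. Cache: [6(c=2) 49(c=11)]
  32. access 49: HIT, count now 12. Cache: [6(c=2) 49(c=12)]
  33. access 49: HIT, count now 13. Cache: [6(c=2) 49(c=13)]
  34. access 17: MISS, evict 6(c=2). Cache: [17(c=1) 49(c=13)]
Total: 23 hits, 11 misses, 9 evictions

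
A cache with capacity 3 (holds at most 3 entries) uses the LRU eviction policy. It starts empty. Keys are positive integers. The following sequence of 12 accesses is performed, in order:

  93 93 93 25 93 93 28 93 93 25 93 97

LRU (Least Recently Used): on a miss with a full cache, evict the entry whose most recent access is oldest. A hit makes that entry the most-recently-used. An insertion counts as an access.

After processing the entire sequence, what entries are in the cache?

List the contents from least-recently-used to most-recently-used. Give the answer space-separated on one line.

Answer: 25 93 97

Derivation:
LRU simulation (capacity=3):
  1. access 93: MISS. Cache (LRU->MRU): [93]
  2. access 93: HIT. Cache (LRU->MRU): [93]
  3. access 93: HIT. Cache (LRU->MRU): [93]
  4. access 25: MISS. Cache (LRU->MRU): [93 25]
  5. access 93: HIT. Cache (LRU->MRU): [25 93]
  6. access 93: HIT. Cache (LRU->MRU): [25 93]
  7. access 28: MISS. Cache (LRU->MRU): [25 93 28]
  8. access 93: HIT. Cache (LRU->MRU): [25 28 93]
  9. access 93: HIT. Cache (LRU->MRU): [25 28 93]
  10. access 25: HIT. Cache (LRU->MRU): [28 93 25]
  11. access 93: HIT. Cache (LRU->MRU): [28 25 93]
  12. access 97: MISS, evict 28. Cache (LRU->MRU): [25 93 97]
Total: 8 hits, 4 misses, 1 evictions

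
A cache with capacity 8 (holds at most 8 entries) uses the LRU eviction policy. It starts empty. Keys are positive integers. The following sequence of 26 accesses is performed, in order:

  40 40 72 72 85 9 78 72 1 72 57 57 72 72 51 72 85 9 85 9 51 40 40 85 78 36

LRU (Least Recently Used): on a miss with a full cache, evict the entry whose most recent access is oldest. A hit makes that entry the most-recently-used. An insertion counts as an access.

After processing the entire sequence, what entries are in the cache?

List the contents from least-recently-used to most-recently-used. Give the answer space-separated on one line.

LRU simulation (capacity=8):
  1. access 40: MISS. Cache (LRU->MRU): [40]
  2. access 40: HIT. Cache (LRU->MRU): [40]
  3. access 72: MISS. Cache (LRU->MRU): [40 72]
  4. access 72: HIT. Cache (LRU->MRU): [40 72]
  5. access 85: MISS. Cache (LRU->MRU): [40 72 85]
  6. access 9: MISS. Cache (LRU->MRU): [40 72 85 9]
  7. access 78: MISS. Cache (LRU->MRU): [40 72 85 9 78]
  8. access 72: HIT. Cache (LRU->MRU): [40 85 9 78 72]
  9. access 1: MISS. Cache (LRU->MRU): [40 85 9 78 72 1]
  10. access 72: HIT. Cache (LRU->MRU): [40 85 9 78 1 72]
  11. access 57: MISS. Cache (LRU->MRU): [40 85 9 78 1 72 57]
  12. access 57: HIT. Cache (LRU->MRU): [40 85 9 78 1 72 57]
  13. access 72: HIT. Cache (LRU->MRU): [40 85 9 78 1 57 72]
  14. access 72: HIT. Cache (LRU->MRU): [40 85 9 78 1 57 72]
  15. access 51: MISS. Cache (LRU->MRU): [40 85 9 78 1 57 72 51]
  16. access 72: HIT. Cache (LRU->MRU): [40 85 9 78 1 57 51 72]
  17. access 85: HIT. Cache (LRU->MRU): [40 9 78 1 57 51 72 85]
  18. access 9: HIT. Cache (LRU->MRU): [40 78 1 57 51 72 85 9]
  19. access 85: HIT. Cache (LRU->MRU): [40 78 1 57 51 72 9 85]
  20. access 9: HIT. Cache (LRU->MRU): [40 78 1 57 51 72 85 9]
  21. access 51: HIT. Cache (LRU->MRU): [40 78 1 57 72 85 9 51]
  22. access 40: HIT. Cache (LRU->MRU): [78 1 57 72 85 9 51 40]
  23. access 40: HIT. Cache (LRU->MRU): [78 1 57 72 85 9 51 40]
  24. access 85: HIT. Cache (LRU->MRU): [78 1 57 72 9 51 40 85]
  25. access 78: HIT. Cache (LRU->MRU): [1 57 72 9 51 40 85 78]
  26. access 36: MISS, evict 1. Cache (LRU->MRU): [57 72 9 51 40 85 78 36]
Total: 17 hits, 9 misses, 1 evictions

Answer: 57 72 9 51 40 85 78 36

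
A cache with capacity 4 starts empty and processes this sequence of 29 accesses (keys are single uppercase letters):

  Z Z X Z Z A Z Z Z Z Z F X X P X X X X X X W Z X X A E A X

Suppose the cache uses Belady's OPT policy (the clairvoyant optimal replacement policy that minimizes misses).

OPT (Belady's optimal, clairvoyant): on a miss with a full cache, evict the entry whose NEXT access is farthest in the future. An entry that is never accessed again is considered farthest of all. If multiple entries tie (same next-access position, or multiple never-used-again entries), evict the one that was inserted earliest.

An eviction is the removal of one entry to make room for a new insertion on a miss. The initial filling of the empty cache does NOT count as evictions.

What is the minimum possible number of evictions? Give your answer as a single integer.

OPT (Belady) simulation (capacity=4):
  1. access Z: MISS. Cache: [Z]
  2. access Z: HIT. Next use of Z: step 4. Cache: [Z]
  3. access X: MISS. Cache: [Z X]
  4. access Z: HIT. Next use of Z: step 5. Cache: [Z X]
  5. access Z: HIT. Next use of Z: step 7. Cache: [Z X]
  6. access A: MISS. Cache: [Z X A]
  7. access Z: HIT. Next use of Z: step 8. Cache: [Z X A]
  8. access Z: HIT. Next use of Z: step 9. Cache: [Z X A]
  9. access Z: HIT. Next use of Z: step 10. Cache: [Z X A]
  10. access Z: HIT. Next use of Z: step 11. Cache: [Z X A]
  11. access Z: HIT. Next use of Z: step 23. Cache: [Z X A]
  12. access F: MISS. Cache: [Z X A F]
  13. access X: HIT. Next use of X: step 14. Cache: [Z X A F]
  14. access X: HIT. Next use of X: step 16. Cache: [Z X A F]
  15. access P: MISS, evict F (next use: never). Cache: [Z X A P]
  16. access X: HIT. Next use of X: step 17. Cache: [Z X A P]
  17. access X: HIT. Next use of X: step 18. Cache: [Z X A P]
  18. access X: HIT. Next use of X: step 19. Cache: [Z X A P]
  19. access X: HIT. Next use of X: step 20. Cache: [Z X A P]
  20. access X: HIT. Next use of X: step 21. Cache: [Z X A P]
  21. access X: HIT. Next use of X: step 24. Cache: [Z X A P]
  22. access W: MISS, evict P (next use: never). Cache: [Z X A W]
  23. access Z: HIT. Next use of Z: never. Cache: [Z X A W]
  24. access X: HIT. Next use of X: step 25. Cache: [Z X A W]
  25. access X: HIT. Next use of X: step 29. Cache: [Z X A W]
  26. access A: HIT. Next use of A: step 28. Cache: [Z X A W]
  27. access E: MISS, evict Z (next use: never). Cache: [X A W E]
  28. access A: HIT. Next use of A: never. Cache: [X A W E]
  29. access X: HIT. Next use of X: never. Cache: [X A W E]
Total: 22 hits, 7 misses, 3 evictions

Answer: 3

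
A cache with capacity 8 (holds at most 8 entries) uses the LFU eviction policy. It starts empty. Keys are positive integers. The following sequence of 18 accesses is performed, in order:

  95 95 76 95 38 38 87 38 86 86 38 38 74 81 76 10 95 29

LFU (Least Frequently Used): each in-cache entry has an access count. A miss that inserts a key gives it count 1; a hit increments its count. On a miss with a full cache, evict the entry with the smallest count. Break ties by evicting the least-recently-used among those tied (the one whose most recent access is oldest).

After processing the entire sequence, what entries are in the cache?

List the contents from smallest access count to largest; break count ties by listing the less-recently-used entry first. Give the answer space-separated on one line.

Answer: 74 81 10 29 86 76 95 38

Derivation:
LFU simulation (capacity=8):
  1. access 95: MISS. Cache: [95(c=1)]
  2. access 95: HIT, count now 2. Cache: [95(c=2)]
  3. access 76: MISS. Cache: [76(c=1) 95(c=2)]
  4. access 95: HIT, count now 3. Cache: [76(c=1) 95(c=3)]
  5. access 38: MISS. Cache: [76(c=1) 38(c=1) 95(c=3)]
  6. access 38: HIT, count now 2. Cache: [76(c=1) 38(c=2) 95(c=3)]
  7. access 87: MISS. Cache: [76(c=1) 87(c=1) 38(c=2) 95(c=3)]
  8. access 38: HIT, count now 3. Cache: [76(c=1) 87(c=1) 95(c=3) 38(c=3)]
  9. access 86: MISS. Cache: [76(c=1) 87(c=1) 86(c=1) 95(c=3) 38(c=3)]
  10. access 86: HIT, count now 2. Cache: [76(c=1) 87(c=1) 86(c=2) 95(c=3) 38(c=3)]
  11. access 38: HIT, count now 4. Cache: [76(c=1) 87(c=1) 86(c=2) 95(c=3) 38(c=4)]
  12. access 38: HIT, count now 5. Cache: [76(c=1) 87(c=1) 86(c=2) 95(c=3) 38(c=5)]
  13. access 74: MISS. Cache: [76(c=1) 87(c=1) 74(c=1) 86(c=2) 95(c=3) 38(c=5)]
  14. access 81: MISS. Cache: [76(c=1) 87(c=1) 74(c=1) 81(c=1) 86(c=2) 95(c=3) 38(c=5)]
  15. access 76: HIT, count now 2. Cache: [87(c=1) 74(c=1) 81(c=1) 86(c=2) 76(c=2) 95(c=3) 38(c=5)]
  16. access 10: MISS. Cache: [87(c=1) 74(c=1) 81(c=1) 10(c=1) 86(c=2) 76(c=2) 95(c=3) 38(c=5)]
  17. access 95: HIT, count now 4. Cache: [87(c=1) 74(c=1) 81(c=1) 10(c=1) 86(c=2) 76(c=2) 95(c=4) 38(c=5)]
  18. access 29: MISS, evict 87(c=1). Cache: [74(c=1) 81(c=1) 10(c=1) 29(c=1) 86(c=2) 76(c=2) 95(c=4) 38(c=5)]
Total: 9 hits, 9 misses, 1 evictions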